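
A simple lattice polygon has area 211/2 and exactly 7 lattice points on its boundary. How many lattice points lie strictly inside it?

From Pick's theorem, I = A − B/2 + 1 = 211/2 − 7/2 + 1 = 103.

103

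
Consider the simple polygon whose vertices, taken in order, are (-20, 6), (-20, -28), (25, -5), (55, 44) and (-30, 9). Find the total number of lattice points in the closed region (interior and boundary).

2357

The shoelace formula gives twice the area as |[(-20)·(-28) − (-20)·6] + [(-20)·(-5) − 25·(-28)] + [25·44 − 55·(-5)] + [55·9 − (-30)·44] + [(-30)·6 − (-20)·9]| = 4670, so the area is 2335.
The number of boundary lattice points is Σ gcd(|Δx|,|Δy|) = gcd(0,34) + gcd(45,23) + gcd(30,49) + gcd(85,35) + gcd(10,3) = 34+1+1+5+1 = 42.
Pick's theorem gives I = A − B/2 + 1 = 2335 − 42/2 + 1 = 2315, so the closed region contains I + B = 2315 + 42 = 2357 lattice points.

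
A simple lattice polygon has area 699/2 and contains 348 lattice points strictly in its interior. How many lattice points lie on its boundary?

5

Pick's theorem gives A = I + B/2 − 1, so B = 2(A − I + 1) = 2(699/2 − 348 + 1) = 5.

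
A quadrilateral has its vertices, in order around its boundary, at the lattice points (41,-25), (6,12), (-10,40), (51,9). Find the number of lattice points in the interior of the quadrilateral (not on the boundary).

The shoelace formula gives twice the area as |(41·12 − 6·(-25)) + (6·40 − (-10)·12) + ((-10)·9 − 51·40) + (51·(-25) − 41·9)| = 2772, so the area is 1386.
Summing gcd(|Δx|,|Δy|) over the edges gives the boundary count: gcd(35,37) + gcd(16,28) + gcd(61,31) + gcd(10,34) = 1+4+1+2 = 8.
By Pick's theorem A = I + B/2 − 1, so I = 1386 − 8/2 + 1 = 1383.

1383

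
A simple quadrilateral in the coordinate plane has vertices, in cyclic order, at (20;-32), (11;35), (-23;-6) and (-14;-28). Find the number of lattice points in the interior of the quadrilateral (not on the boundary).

1678

The shoelace formula gives twice the area as |(20·35 − 11·(-32)) + (11·(-6) − (-23)·35) + ((-23)·(-28) − (-14)·(-6)) + ((-14)·(-32) − 20·(-28))| = 3359, so the area is 3359/2.
Summing gcd(|Δx|,|Δy|) over the edges gives the boundary count: gcd(9,67) + gcd(34,41) + gcd(9,22) + gcd(34,4) = 1+1+1+2 = 5.
By Pick's theorem A = I + B/2 − 1, so I = 3359/2 − 5/2 + 1 = 1678.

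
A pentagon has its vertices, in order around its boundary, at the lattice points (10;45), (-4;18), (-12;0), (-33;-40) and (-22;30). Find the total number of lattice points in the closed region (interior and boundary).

Using the shoelace formula, 2A = |(10·18 − (-4)·45) + ((-4)·0 − (-12)·18) + ((-12)·(-40) − (-33)·0) + ((-33)·30 − (-22)·(-40)) + ((-22)·45 − 10·30)| = 2104, so the area is 1052.
The number of boundary lattice points is Σ gcd(|Δx|,|Δy|) = gcd(14,27) + gcd(8,18) + gcd(21,40) + gcd(11,70) + gcd(32,15) = 1+2+1+1+1 = 6.
Pick's theorem gives I = A − B/2 + 1 = 1052 − 6/2 + 1 = 1050, so the closed region contains I + B = 1050 + 6 = 1056 lattice points.

1056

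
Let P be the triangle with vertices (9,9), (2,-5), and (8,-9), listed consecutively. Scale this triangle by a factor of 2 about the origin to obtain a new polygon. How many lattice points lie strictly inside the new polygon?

Using the shoelace formula, 2A = |[9·(-5) − 2·9] + [2·(-9) − 8·(-5)] + [8·9 − 9·(-9)]| = 112, so the area is 56.
Along each edge there are gcd(|Δx|,|Δy|)+1 lattice points, so counting each shared vertex once the boundary has gcd(7,14) + gcd(6,4) + gcd(1,18) = 7+2+1 = 10.
Scaling by 2 multiplies the area by 2² = 4 (so the new area is 224) and multiplies the boundary lattice-point count by 2, giving 20.
By Pick's theorem, the interior count of the dilated polygon is 224 − 20/2 + 1 = 215.

215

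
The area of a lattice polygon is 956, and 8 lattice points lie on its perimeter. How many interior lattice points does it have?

From Pick's theorem, I = A − B/2 + 1 = 956 − 8/2 + 1 = 953.

953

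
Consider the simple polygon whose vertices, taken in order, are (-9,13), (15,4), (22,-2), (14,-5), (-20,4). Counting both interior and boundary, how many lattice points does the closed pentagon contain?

By the shoelace formula, twice the signed area is |((-9)·4 − 15·13) + (15·(-2) − 22·4) + (22·(-5) − 14·(-2)) + (14·4 − (-20)·(-5)) + ((-20)·13 − (-9)·4)| = 699, so the area is 349.5.
Summing gcd(|Δx|,|Δy|) over the edges gives the boundary count: gcd(24,9) + gcd(7,6) + gcd(8,3) + gcd(34,9) + gcd(11,9) = 3+1+1+1+1 = 7.
Pick's theorem gives I = A − B/2 + 1 = 349.5 − 7/2 + 1 = 347, so the closed region contains I + B = 347 + 7 = 354 lattice points.

354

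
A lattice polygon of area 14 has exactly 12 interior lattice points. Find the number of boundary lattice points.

Pick's theorem gives A = I + B/2 − 1, so B = 2(A − I + 1) = 2(14 − 12 + 1) = 6.

6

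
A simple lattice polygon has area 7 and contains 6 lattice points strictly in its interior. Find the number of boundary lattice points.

4

Pick's theorem gives A = I + B/2 − 1, so B = 2(A − I + 1) = 2(7 − 6 + 1) = 4.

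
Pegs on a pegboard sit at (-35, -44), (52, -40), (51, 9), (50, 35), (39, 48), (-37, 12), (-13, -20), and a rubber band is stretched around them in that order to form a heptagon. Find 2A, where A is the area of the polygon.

Using the shoelace formula, 2A = |((-35)·(-40) − 52·(-44)) + (52·9 − 51·(-40)) + (51·35 − 50·9) + (50·48 − 39·35) + (39·12 − (-37)·48) + ((-37)·(-20) − (-13)·12) + ((-13)·(-44) − (-35)·(-20))| = 11578, so the area is 5789.

11578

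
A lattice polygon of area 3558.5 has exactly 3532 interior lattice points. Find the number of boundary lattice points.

55

Pick's theorem gives A = I + B/2 − 1, so B = 2(A − I + 1) = 2(3558.5 − 3532 + 1) = 55.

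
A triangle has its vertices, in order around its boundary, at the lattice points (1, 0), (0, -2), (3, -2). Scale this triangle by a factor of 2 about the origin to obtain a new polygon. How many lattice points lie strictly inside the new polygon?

7

Using the shoelace formula, 2A = |[1·(-2) − 0·0] + [0·(-2) − 3·(-2)] + [3·0 − 1·(-2)]| = 6, so the area is 3.
Along each edge there are gcd(|Δx|,|Δy|)+1 lattice points, so counting each shared vertex once the boundary has gcd(1,2) + gcd(3,0) + gcd(2,2) = 1+3+2 = 6.
Scaling by 2 multiplies the area by 2² = 4 (so the new area is 12) and multiplies the boundary lattice-point count by 2, giving 12.
By Pick's theorem, the interior count of the dilated polygon is 12 − 12/2 + 1 = 7.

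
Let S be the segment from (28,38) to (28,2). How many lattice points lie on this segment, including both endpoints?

37

The number of lattice points on a segment between lattice points is gcd(|Δx|,|Δy|) + 1 = gcd(0,36) + 1 = 36 + 1 = 37.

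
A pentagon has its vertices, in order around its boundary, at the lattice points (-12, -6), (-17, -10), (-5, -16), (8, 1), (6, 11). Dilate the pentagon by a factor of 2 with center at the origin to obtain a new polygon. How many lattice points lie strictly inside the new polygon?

Using the shoelace formula, 2A = |[(-12)·(-10) − (-17)·(-6)] + [(-17)·(-16) − (-5)·(-10)] + [(-5)·1 − 8·(-16)] + [8·11 − 6·1] + [6·(-6) − (-12)·11]| = 541, so the area is 541/2.
Along each edge there are gcd(|Δx|,|Δy|)+1 lattice points, so counting each shared vertex once the boundary has gcd(5,4) + gcd(12,6) + gcd(13,17) + gcd(2,10) + gcd(18,17) = 1+6+1+2+1 = 11.
Scaling by 2 multiplies the area by 2² = 4 (so the new area is 1082) and multiplies the boundary lattice-point count by 2, giving 22.
By Pick's theorem, the interior count of the dilated polygon is 1082 − 22/2 + 1 = 1072.

1072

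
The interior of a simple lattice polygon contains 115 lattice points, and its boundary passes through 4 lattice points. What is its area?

116

By Pick's theorem, A = I + B/2 − 1 = 115 + 4/2 − 1 = 116.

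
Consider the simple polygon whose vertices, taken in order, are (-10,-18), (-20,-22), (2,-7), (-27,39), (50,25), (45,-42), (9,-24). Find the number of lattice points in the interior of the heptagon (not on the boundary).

3496

Using the shoelace formula, 2A = |[(-10)·(-22) − (-20)·(-18)] + [(-20)·(-7) − 2·(-22)] + [2·39 − (-27)·(-7)] + [(-27)·25 − 50·39] + [50·(-42) − 45·25] + [45·(-24) − 9·(-42)] + [9·(-18) − (-10)·(-24)]| = 7021, so the area is 3510.5.
The number of boundary lattice points is Σ gcd(|Δx|,|Δy|) = gcd(10,4) + gcd(22,15) + gcd(29,46) + gcd(77,14) + gcd(5,67) + gcd(36,18) + gcd(19,6) = 2+1+1+7+1+18+1 = 31.
Pick's theorem gives I = A − B/2 + 1 = 3510.5 − 31/2 + 1 = 3496.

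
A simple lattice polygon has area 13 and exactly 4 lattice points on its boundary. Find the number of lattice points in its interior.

12

Pick's theorem A = I + B/2 − 1 rearranges to I = A − B/2 + 1 = 13 − 4/2 + 1 = 12.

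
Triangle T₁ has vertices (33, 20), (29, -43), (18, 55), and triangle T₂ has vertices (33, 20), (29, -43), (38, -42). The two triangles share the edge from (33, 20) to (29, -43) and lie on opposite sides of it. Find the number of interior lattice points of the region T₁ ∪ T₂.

The union is the simple quadrilateral with vertices (33, 20), (18, 55), (29, -43), (38, -42) in order.
By the shoelace formula, twice the signed area is |[33·55 − 18·20] + [18·(-43) − 29·55] + [29·(-42) − 38·(-43)] + [38·20 − 33·(-42)]| = 1648, so the area is 824.
Along each edge there are gcd(|Δx|,|Δy|)+1 lattice points, so counting each shared vertex once the boundary has gcd(15,35) + gcd(11,98) + gcd(9,1) + gcd(5,62) = 5+1+1+1 = 8.
By Pick's theorem I = A − B/2 + 1 = 824 − 8/2 + 1 = 821.

821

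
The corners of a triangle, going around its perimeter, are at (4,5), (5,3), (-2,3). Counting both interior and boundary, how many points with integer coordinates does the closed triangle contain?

Using the shoelace formula, 2A = |[4·3 − 5·5] + [5·3 − (-2)·3] + [(-2)·5 − 4·3]| = 14, so the area is 7.
The number of boundary lattice points is Σ gcd(|Δx|,|Δy|) = gcd(1,2) + gcd(7,0) + gcd(6,2) = 1+7+2 = 10.
Pick's theorem gives I = A − B/2 + 1 = 7 − 10/2 + 1 = 3, so the closed region contains I + B = 3 + 10 = 13 lattice points.

13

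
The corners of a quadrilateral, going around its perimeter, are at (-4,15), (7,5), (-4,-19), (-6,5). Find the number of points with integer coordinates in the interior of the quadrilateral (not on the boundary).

219

The shoelace formula gives twice the area as |((-4)·5 − 7·15) + (7·(-19) − (-4)·5) + ((-4)·5 − (-6)·(-19)) + ((-6)·15 − (-4)·5)| = 442, so the area is 221.
Along each edge there are gcd(|Δx|,|Δy|)+1 lattice points, so counting each shared vertex once the boundary has gcd(11,10) + gcd(11,24) + gcd(2,24) + gcd(2,10) = 1+1+2+2 = 6.
By Pick's theorem A = I + B/2 − 1, so I = 221 − 6/2 + 1 = 219.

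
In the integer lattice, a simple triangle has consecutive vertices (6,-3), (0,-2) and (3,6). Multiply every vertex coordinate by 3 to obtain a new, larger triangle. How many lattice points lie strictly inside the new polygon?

Using the shoelace formula, 2A = |(6·(-2) − 0·(-3)) + (0·6 − 3·(-2)) + (3·(-3) − 6·6)| = 51, so the area is 25.5.
Summing gcd(|Δx|,|Δy|) over the edges gives the boundary count: gcd(6,1) + gcd(3,8) + gcd(3,9) = 1+1+3 = 5.
Scaling by 3 multiplies the area by 3² = 9 (so the new area is 459/2) and multiplies the boundary lattice-point count by 3, giving 15.
By Pick's theorem, the interior count of the dilated polygon is 459/2 − 15/2 + 1 = 223.

223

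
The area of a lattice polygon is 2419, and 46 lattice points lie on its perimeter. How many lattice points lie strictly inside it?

From Pick's theorem, I = A − B/2 + 1 = 2419 − 46/2 + 1 = 2397.

2397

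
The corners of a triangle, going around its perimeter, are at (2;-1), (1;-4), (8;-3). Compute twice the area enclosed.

Using the shoelace formula, 2A = |[2·(-4) − 1·(-1)] + [1·(-3) − 8·(-4)] + [8·(-1) − 2·(-3)]| = 20, so the area is 10.

20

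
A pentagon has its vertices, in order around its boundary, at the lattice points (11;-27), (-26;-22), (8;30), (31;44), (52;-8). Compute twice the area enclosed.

5978

Using the shoelace formula, 2A = |(11·(-22) − (-26)·(-27)) + ((-26)·30 − 8·(-22)) + (8·44 − 31·30) + (31·(-8) − 52·44) + (52·(-27) − 11·(-8))| = 5978, so the area is 2989.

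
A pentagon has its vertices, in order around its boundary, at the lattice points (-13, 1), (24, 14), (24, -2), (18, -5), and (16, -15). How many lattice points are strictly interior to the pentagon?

By the shoelace formula, twice the signed area is |((-13)·14 − 24·1) + (24·(-2) − 24·14) + (24·(-5) − 18·(-2)) + (18·(-15) − 16·(-5)) + (16·1 − (-13)·(-15))| = 1043, so the area is 1043/2.
Summing gcd(|Δx|,|Δy|) over the edges gives the boundary count: gcd(37,13) + gcd(0,16) + gcd(6,3) + gcd(2,10) + gcd(29,16) = 1+16+3+2+1 = 23.
By Pick's theorem A = I + B/2 − 1, so I = 1043/2 − 23/2 + 1 = 511.

511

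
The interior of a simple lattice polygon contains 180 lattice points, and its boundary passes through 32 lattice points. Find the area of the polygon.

195

Pick's theorem states A = I + B/2 − 1, so A = 180 + 32/2 − 1 = 195.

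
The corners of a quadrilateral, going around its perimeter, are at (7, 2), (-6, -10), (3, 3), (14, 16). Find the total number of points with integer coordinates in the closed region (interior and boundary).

By the shoelace formula, twice the signed area is |(7·(-10) − (-6)·2) + ((-6)·3 − 3·(-10)) + (3·16 − 14·3) + (14·2 − 7·16)| = 124, so the area is 62.
Along each edge there are gcd(|Δx|,|Δy|)+1 lattice points, so counting each shared vertex once the boundary has gcd(13,12) + gcd(9,13) + gcd(11,13) + gcd(7,14) = 1+1+1+7 = 10.
Pick's theorem gives I = A − B/2 + 1 = 62 − 10/2 + 1 = 58, so the closed region contains I + B = 58 + 10 = 68 lattice points.

68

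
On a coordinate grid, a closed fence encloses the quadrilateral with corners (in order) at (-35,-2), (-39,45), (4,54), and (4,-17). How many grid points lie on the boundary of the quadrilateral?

76

The number of boundary lattice points is Σ gcd(|Δx|,|Δy|) = gcd(4,47) + gcd(43,9) + gcd(0,71) + gcd(39,15) = 1+1+71+3 = 76.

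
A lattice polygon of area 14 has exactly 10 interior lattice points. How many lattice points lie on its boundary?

10

Pick's theorem gives A = I + B/2 − 1, so B = 2(A − I + 1) = 2(14 − 10 + 1) = 10.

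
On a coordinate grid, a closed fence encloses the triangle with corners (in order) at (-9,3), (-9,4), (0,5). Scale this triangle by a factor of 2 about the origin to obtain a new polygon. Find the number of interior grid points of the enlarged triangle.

16

By the shoelace formula, twice the signed area is |[(-9)·4 − (-9)·3] + [(-9)·5 − 0·4] + [0·3 − (-9)·5]| = 9, so the area is 9/2.
The number of boundary lattice points is Σ gcd(|Δx|,|Δy|) = gcd(0,1) + gcd(9,1) + gcd(9,2) = 1+1+1 = 3.
Scaling by 2 multiplies the area by 2² = 4 (so the new area is 18) and multiplies the boundary lattice-point count by 2, giving 6.
By Pick's theorem, the interior count of the dilated polygon is 18 − 6/2 + 1 = 16.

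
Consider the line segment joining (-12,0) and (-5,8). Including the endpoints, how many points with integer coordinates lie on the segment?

2

The number of lattice points on a segment between lattice points is gcd(|Δx|,|Δy|) + 1 = gcd(7,8) + 1 = 1 + 1 = 2.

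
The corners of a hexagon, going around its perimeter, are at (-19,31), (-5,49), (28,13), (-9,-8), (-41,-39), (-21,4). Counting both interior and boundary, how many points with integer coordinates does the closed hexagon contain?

1933

Using the shoelace formula, 2A = |[(-19)·49 − (-5)·31] + [(-5)·13 − 28·49] + [28·(-8) − (-9)·13] + [(-9)·(-39) − (-41)·(-8)] + [(-41)·4 − (-21)·(-39)] + [(-21)·31 − (-19)·4]| = 3855, so the area is 1927.5.
The number of boundary lattice points is Σ gcd(|Δx|,|Δy|) = gcd(14,18) + gcd(33,36) + gcd(37,21) + gcd(32,31) + gcd(20,43) + gcd(2,27) = 2+3+1+1+1+1 = 9.
Pick's theorem gives I = A − B/2 + 1 = 1927.5 − 9/2 + 1 = 1924, so the closed region contains I + B = 1924 + 9 = 1933 lattice points.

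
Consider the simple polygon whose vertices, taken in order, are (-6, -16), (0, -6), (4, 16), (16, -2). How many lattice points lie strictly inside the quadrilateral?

231

Using the shoelace formula, 2A = |[(-6)·(-6) − 0·(-16)] + [0·16 − 4·(-6)] + [4·(-2) − 16·16] + [16·(-16) − (-6)·(-2)]| = 472, so the area is 236.
Summing gcd(|Δx|,|Δy|) over the edges gives the boundary count: gcd(6,10) + gcd(4,22) + gcd(12,18) + gcd(22,14) = 2+2+6+2 = 12.
By Pick's theorem A = I + B/2 − 1, so I = 236 − 12/2 + 1 = 231.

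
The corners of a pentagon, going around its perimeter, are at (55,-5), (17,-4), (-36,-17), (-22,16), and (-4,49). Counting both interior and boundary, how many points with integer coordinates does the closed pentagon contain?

Using the shoelace formula, 2A = |[55·(-4) − 17·(-5)] + [17·(-17) − (-36)·(-4)] + [(-36)·16 − (-22)·(-17)] + [(-22)·49 − (-4)·16] + [(-4)·(-5) − 55·49]| = 5207, so the area is 5207/2.
Summing gcd(|Δx|,|Δy|) over the edges gives the boundary count: gcd(38,1) + gcd(53,13) + gcd(14,33) + gcd(18,33) + gcd(59,54) = 1+1+1+3+1 = 7.
Pick's theorem gives I = A − B/2 + 1 = 5207/2 − 7/2 + 1 = 2601, so the closed region contains I + B = 2601 + 7 = 2608 lattice points.

2608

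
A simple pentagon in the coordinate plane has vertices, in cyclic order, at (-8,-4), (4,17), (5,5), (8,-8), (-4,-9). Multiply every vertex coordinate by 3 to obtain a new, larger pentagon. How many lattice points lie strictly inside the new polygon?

Using the shoelace formula, 2A = |[(-8)·17 − 4·(-4)] + [4·5 − 5·17] + [5·(-8) − 8·5] + [8·(-9) − (-4)·(-8)] + [(-4)·(-4) − (-8)·(-9)]| = 425, so the area is 425/2.
Along each edge there are gcd(|Δx|,|Δy|)+1 lattice points, so counting each shared vertex once the boundary has gcd(12,21) + gcd(1,12) + gcd(3,13) + gcd(12,1) + gcd(4,5) = 3+1+1+1+1 = 7.
Scaling by 3 multiplies the area by 3² = 9 (so the new area is 1912.5) and multiplies the boundary lattice-point count by 3, giving 21.
By Pick's theorem, the interior count of the dilated polygon is 1912.5 − 21/2 + 1 = 1903.

1903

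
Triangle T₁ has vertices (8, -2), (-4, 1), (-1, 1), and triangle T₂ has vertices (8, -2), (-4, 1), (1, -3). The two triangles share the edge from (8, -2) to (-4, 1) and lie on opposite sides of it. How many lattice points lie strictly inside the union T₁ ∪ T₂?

The union is the simple quadrilateral with vertices (8, -2), (-1, 1), (-4, 1), (1, -3) in order.
Using the shoelace formula, 2A = |(8·1 − (-1)·(-2)) + ((-1)·1 − (-4)·1) + ((-4)·(-3) − 1·1) + (1·(-2) − 8·(-3))| = 42, so the area is 21.
Summing gcd(|Δx|,|Δy|) over the edges gives the boundary count: gcd(9,3) + gcd(3,0) + gcd(5,4) + gcd(7,1) = 3+3+1+1 = 8.
By Pick's theorem I = A − B/2 + 1 = 21 − 8/2 + 1 = 18.

18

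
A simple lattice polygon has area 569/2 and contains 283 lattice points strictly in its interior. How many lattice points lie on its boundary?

Pick's theorem gives A = I + B/2 − 1, so B = 2(A − I + 1) = 2(569/2 − 283 + 1) = 5.

5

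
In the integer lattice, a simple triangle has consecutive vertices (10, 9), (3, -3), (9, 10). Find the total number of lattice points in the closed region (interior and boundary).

By the shoelace formula, twice the signed area is |(10·(-3) − 3·9) + (3·10 − 9·(-3)) + (9·9 − 10·10)| = 19, so the area is 9.5.
Along each edge there are gcd(|Δx|,|Δy|)+1 lattice points, so counting each shared vertex once the boundary has gcd(7,12) + gcd(6,13) + gcd(1,1) = 1+1+1 = 3.
Pick's theorem gives I = A − B/2 + 1 = 9.5 − 3/2 + 1 = 9, so the closed region contains I + B = 9 + 3 = 12 lattice points.

12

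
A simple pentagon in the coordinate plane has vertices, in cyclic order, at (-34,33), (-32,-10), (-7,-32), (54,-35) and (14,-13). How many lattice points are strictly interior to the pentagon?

2063

By the shoelace formula, twice the signed area is |[(-34)·(-10) − (-32)·33] + [(-32)·(-32) − (-7)·(-10)] + [(-7)·(-35) − 54·(-32)] + [54·(-13) − 14·(-35)] + [14·33 − (-34)·(-13)]| = 4131, so the area is 4131/2.
Summing gcd(|Δx|,|Δy|) over the edges gives the boundary count: gcd(2,43) + gcd(25,22) + gcd(61,3) + gcd(40,22) + gcd(48,46) = 1+1+1+2+2 = 7.
Pick's theorem gives I = A − B/2 + 1 = 4131/2 − 7/2 + 1 = 2063.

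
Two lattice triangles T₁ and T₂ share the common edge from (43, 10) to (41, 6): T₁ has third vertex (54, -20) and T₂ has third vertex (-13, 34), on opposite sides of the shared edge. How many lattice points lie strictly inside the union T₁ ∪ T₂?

177

The union is the simple quadrilateral with vertices (43, 10), (54, -20), (41, 6), (-13, 34) in order.
The shoelace formula gives twice the area as |[43·(-20) − 54·10] + [54·6 − 41·(-20)] + [41·34 − (-13)·6] + [(-13)·10 − 43·34]| = 376, so the area is 188.
Along each edge there are gcd(|Δx|,|Δy|)+1 lattice points, so counting each shared vertex once the boundary has gcd(11,30) + gcd(13,26) + gcd(54,28) + gcd(56,24) = 1+13+2+8 = 24.
By Pick's theorem I = A − B/2 + 1 = 188 − 24/2 + 1 = 177.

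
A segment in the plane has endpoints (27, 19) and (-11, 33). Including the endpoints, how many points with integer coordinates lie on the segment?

3

The number of lattice points on a segment between lattice points is gcd(|Δx|,|Δy|) + 1 = gcd(38,14) + 1 = 2 + 1 = 3.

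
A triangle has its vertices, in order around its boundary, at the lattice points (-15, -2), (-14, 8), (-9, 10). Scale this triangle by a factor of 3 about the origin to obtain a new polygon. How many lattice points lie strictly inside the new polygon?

205

The shoelace formula gives twice the area as |((-15)·8 − (-14)·(-2)) + ((-14)·10 − (-9)·8) + ((-9)·(-2) − (-15)·10)| = 48, so the area is 24.
Along each edge there are gcd(|Δx|,|Δy|)+1 lattice points, so counting each shared vertex once the boundary has gcd(1,10) + gcd(5,2) + gcd(6,12) = 1+1+6 = 8.
Scaling by 3 multiplies the area by 3² = 9 (so the new area is 216) and multiplies the boundary lattice-point count by 3, giving 24.
By Pick's theorem, the interior count of the dilated polygon is 216 − 24/2 + 1 = 205.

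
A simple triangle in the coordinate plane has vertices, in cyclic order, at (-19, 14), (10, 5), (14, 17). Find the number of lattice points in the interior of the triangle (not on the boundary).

By the shoelace formula, twice the signed area is |((-19)·5 − 10·14) + (10·17 − 14·5) + (14·14 − (-19)·17)| = 384, so the area is 192.
Along each edge there are gcd(|Δx|,|Δy|)+1 lattice points, so counting each shared vertex once the boundary has gcd(29,9) + gcd(4,12) + gcd(33,3) = 1+4+3 = 8.
Pick's theorem gives I = A − B/2 + 1 = 192 − 8/2 + 1 = 189.

189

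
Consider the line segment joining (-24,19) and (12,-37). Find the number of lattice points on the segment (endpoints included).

5

The number of lattice points on a segment between lattice points is gcd(|Δx|,|Δy|) + 1 = gcd(36,56) + 1 = 4 + 1 = 5.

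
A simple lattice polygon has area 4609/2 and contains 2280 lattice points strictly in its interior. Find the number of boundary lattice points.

Pick's theorem gives A = I + B/2 − 1, so B = 2(A − I + 1) = 2(4609/2 − 2280 + 1) = 51.

51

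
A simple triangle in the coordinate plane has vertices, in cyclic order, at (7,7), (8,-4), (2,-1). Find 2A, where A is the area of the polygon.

63

Using the shoelace formula, 2A = |[7·(-4) − 8·7] + [8·(-1) − 2·(-4)] + [2·7 − 7·(-1)]| = 63, so the area is 63/2.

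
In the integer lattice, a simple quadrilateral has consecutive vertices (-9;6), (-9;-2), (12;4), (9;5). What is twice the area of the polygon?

The shoelace formula gives twice the area as |[(-9)·(-2) − (-9)·6] + [(-9)·4 − 12·(-2)] + [12·5 − 9·4] + [9·6 − (-9)·5]| = 183, so the area is 183/2.

183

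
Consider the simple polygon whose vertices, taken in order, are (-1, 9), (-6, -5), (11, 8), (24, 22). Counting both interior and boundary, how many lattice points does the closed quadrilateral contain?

180

By the shoelace formula, twice the signed area is |((-1)·(-5) − (-6)·9) + ((-6)·8 − 11·(-5)) + (11·22 − 24·8) + (24·9 − (-1)·22)| = 354, so the area is 177.
Along each edge there are gcd(|Δx|,|Δy|)+1 lattice points, so counting each shared vertex once the boundary has gcd(5,14) + gcd(17,13) + gcd(13,14) + gcd(25,13) = 1+1+1+1 = 4.
Pick's theorem gives I = A − B/2 + 1 = 177 − 4/2 + 1 = 176, so the closed region contains I + B = 176 + 4 = 180 lattice points.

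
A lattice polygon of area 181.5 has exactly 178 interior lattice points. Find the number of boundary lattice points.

Pick's theorem gives A = I + B/2 − 1, so B = 2(A − I + 1) = 2(181.5 − 178 + 1) = 9.

9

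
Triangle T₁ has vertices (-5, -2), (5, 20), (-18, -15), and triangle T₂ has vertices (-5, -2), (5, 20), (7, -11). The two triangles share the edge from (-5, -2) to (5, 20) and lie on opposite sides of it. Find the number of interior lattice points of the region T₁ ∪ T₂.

247

The union is the simple quadrilateral with vertices (-5, -2), (-18, -15), (5, 20), (7, -11) in order.
By the shoelace formula, twice the signed area is |((-5)·(-15) − (-18)·(-2)) + ((-18)·20 − 5·(-15)) + (5·(-11) − 7·20) + (7·(-2) − (-5)·(-11))| = 510, so the area is 255.
Summing gcd(|Δx|,|Δy|) over the edges gives the boundary count: gcd(13,13) + gcd(23,35) + gcd(2,31) + gcd(12,9) = 13+1+1+3 = 18.
By Pick's theorem I = A − B/2 + 1 = 255 − 18/2 + 1 = 247.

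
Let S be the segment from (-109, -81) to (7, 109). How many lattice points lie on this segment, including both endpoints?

3

The number of lattice points on a segment between lattice points is gcd(|Δx|,|Δy|) + 1 = gcd(116,190) + 1 = 2 + 1 = 3.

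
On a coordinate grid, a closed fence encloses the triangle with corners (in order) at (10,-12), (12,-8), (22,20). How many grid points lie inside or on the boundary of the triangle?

The shoelace formula gives twice the area as |[10·(-8) − 12·(-12)] + [12·20 − 22·(-8)] + [22·(-12) − 10·20]| = 16, so the area is 8.
The number of boundary lattice points is Σ gcd(|Δx|,|Δy|) = gcd(2,4) + gcd(10,28) + gcd(12,32) = 2+2+4 = 8.
Pick's theorem gives I = A − B/2 + 1 = 8 − 8/2 + 1 = 5, so the closed region contains I + B = 5 + 8 = 13 lattice points.

13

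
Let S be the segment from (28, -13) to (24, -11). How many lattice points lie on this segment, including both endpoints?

The number of lattice points on a segment between lattice points is gcd(|Δx|,|Δy|) + 1 = gcd(4,2) + 1 = 2 + 1 = 3.

3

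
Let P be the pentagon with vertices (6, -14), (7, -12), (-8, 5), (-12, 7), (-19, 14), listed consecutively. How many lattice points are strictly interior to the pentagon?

53

By the shoelace formula, twice the signed area is |[6·(-12) − 7·(-14)] + [7·5 − (-8)·(-12)] + [(-8)·7 − (-12)·5] + [(-12)·14 − (-19)·7] + [(-19)·(-14) − 6·14]| = 116, so the area is 58.
The number of boundary lattice points is Σ gcd(|Δx|,|Δy|) = gcd(1,2) + gcd(15,17) + gcd(4,2) + gcd(7,7) + gcd(25,28) = 1+1+2+7+1 = 12.
Pick's theorem gives I = A − B/2 + 1 = 58 − 12/2 + 1 = 53.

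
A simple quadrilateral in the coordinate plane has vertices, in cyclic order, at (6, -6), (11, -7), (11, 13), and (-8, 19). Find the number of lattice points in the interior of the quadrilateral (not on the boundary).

235

By the shoelace formula, twice the signed area is |[6·(-7) − 11·(-6)] + [11·13 − 11·(-7)] + [11·19 − (-8)·13] + [(-8)·(-6) − 6·19]| = 491, so the area is 245.5.
Summing gcd(|Δx|,|Δy|) over the edges gives the boundary count: gcd(5,1) + gcd(0,20) + gcd(19,6) + gcd(14,25) = 1+20+1+1 = 23.
Pick's theorem gives I = A − B/2 + 1 = 245.5 − 23/2 + 1 = 235.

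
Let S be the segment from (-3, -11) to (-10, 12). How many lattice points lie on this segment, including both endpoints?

2

The number of lattice points on a segment between lattice points is gcd(|Δx|,|Δy|) + 1 = gcd(7,23) + 1 = 1 + 1 = 2.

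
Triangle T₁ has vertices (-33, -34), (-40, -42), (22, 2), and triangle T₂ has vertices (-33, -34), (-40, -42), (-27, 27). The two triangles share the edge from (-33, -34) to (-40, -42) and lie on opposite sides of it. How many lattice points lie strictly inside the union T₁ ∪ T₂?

The union is the simple quadrilateral with vertices (-33, -34), (22, 2), (-40, -42), (-27, 27) in order.
Using the shoelace formula, 2A = |[(-33)·2 − 22·(-34)] + [22·(-42) − (-40)·2] + [(-40)·27 − (-27)·(-42)] + [(-27)·(-34) − (-33)·27]| = 567, so the area is 283.5.
Summing gcd(|Δx|,|Δy|) over the edges gives the boundary count: gcd(55,36) + gcd(62,44) + gcd(13,69) + gcd(6,61) = 1+2+1+1 = 5.
By Pick's theorem I = A − B/2 + 1 = 283.5 − 5/2 + 1 = 282.

282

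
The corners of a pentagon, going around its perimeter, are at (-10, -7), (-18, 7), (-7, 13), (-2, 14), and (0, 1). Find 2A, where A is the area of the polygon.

445

By the shoelace formula, twice the signed area is |[(-10)·7 − (-18)·(-7)] + [(-18)·13 − (-7)·7] + [(-7)·14 − (-2)·13] + [(-2)·1 − 0·14] + [0·(-7) − (-10)·1]| = 445, so the area is 222.5.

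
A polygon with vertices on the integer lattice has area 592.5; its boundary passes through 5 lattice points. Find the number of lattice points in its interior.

Pick's theorem A = I + B/2 − 1 rearranges to I = A − B/2 + 1 = 592.5 − 5/2 + 1 = 591.

591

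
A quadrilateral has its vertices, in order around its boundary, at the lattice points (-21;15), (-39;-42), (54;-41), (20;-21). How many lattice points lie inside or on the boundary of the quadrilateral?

2444

By the shoelace formula, twice the signed area is |[(-21)·(-42) − (-39)·15] + [(-39)·(-41) − 54·(-42)] + [54·(-21) − 20·(-41)] + [20·15 − (-21)·(-21)]| = 4879, so the area is 2439.5.
Summing gcd(|Δx|,|Δy|) over the edges gives the boundary count: gcd(18,57) + gcd(93,1) + gcd(34,20) + gcd(41,36) = 3+1+2+1 = 7.
Pick's theorem gives I = A − B/2 + 1 = 2439.5 − 7/2 + 1 = 2437, so the closed region contains I + B = 2437 + 7 = 2444 lattice points.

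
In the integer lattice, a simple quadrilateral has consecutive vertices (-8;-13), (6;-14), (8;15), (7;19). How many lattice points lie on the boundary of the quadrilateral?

4

The number of boundary lattice points is Σ gcd(|Δx|,|Δy|) = gcd(14,1) + gcd(2,29) + gcd(1,4) + gcd(15,32) = 1+1+1+1 = 4.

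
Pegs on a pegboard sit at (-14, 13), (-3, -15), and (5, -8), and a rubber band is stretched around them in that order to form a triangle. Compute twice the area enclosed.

By the shoelace formula, twice the signed area is |((-14)·(-15) − (-3)·13) + ((-3)·(-8) − 5·(-15)) + (5·13 − (-14)·(-8))| = 301, so the area is 301/2.

301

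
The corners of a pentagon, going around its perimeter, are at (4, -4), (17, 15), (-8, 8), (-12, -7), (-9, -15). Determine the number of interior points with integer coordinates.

373

The shoelace formula gives twice the area as |[4·15 − 17·(-4)] + [17·8 − (-8)·15] + [(-8)·(-7) − (-12)·8] + [(-12)·(-15) − (-9)·(-7)] + [(-9)·(-4) − 4·(-15)]| = 749, so the area is 749/2.
Along each edge there are gcd(|Δx|,|Δy|)+1 lattice points, so counting each shared vertex once the boundary has gcd(13,19) + gcd(25,7) + gcd(4,15) + gcd(3,8) + gcd(13,11) = 1+1+1+1+1 = 5.
By Pick's theorem A = I + B/2 − 1, so I = 749/2 − 5/2 + 1 = 373.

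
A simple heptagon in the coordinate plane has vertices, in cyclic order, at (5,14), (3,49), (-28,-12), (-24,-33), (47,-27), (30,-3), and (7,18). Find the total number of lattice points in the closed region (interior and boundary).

2811

Using the shoelace formula, 2A = |[5·49 − 3·14] + [3·(-12) − (-28)·49] + [(-28)·(-33) − (-24)·(-12)] + [(-24)·(-27) − 47·(-33)] + [47·(-3) − 30·(-27)] + [30·18 − 7·(-3)] + [7·14 − 5·18]| = 5612, so the area is 2806.
Summing gcd(|Δx|,|Δy|) over the edges gives the boundary count: gcd(2,35) + gcd(31,61) + gcd(4,21) + gcd(71,6) + gcd(17,24) + gcd(23,21) + gcd(2,4) = 1+1+1+1+1+1+2 = 8.
Pick's theorem gives I = A − B/2 + 1 = 2806 − 8/2 + 1 = 2803, so the closed region contains I + B = 2803 + 8 = 2811 lattice points.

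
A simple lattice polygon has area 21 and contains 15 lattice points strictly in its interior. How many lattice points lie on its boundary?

Pick's theorem gives A = I + B/2 − 1, so B = 2(A − I + 1) = 2(21 − 15 + 1) = 14.

14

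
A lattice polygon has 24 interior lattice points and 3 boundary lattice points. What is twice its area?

Pick's theorem states A = I + B/2 − 1, so A = 24 + 3/2 − 1 = 49/2.
Hence 2A = 49.

49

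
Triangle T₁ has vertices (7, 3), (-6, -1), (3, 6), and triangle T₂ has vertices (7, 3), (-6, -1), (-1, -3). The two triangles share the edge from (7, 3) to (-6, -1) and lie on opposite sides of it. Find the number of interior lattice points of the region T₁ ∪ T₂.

The union is the simple quadrilateral with vertices (7, 3), (3, 6), (-6, -1), (-1, -3) in order.
Using the shoelace formula, 2A = |[7·6 − 3·3] + [3·(-1) − (-6)·6] + [(-6)·(-3) − (-1)·(-1)] + [(-1)·3 − 7·(-3)]| = 101, so the area is 101/2.
The number of boundary lattice points is Σ gcd(|Δx|,|Δy|) = gcd(4,3) + gcd(9,7) + gcd(5,2) + gcd(8,6) = 1+1+1+2 = 5.
By Pick's theorem I = A − B/2 + 1 = 101/2 − 5/2 + 1 = 49.

49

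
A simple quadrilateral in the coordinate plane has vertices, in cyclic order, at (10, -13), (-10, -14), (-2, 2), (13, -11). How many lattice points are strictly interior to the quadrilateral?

186

Using the shoelace formula, 2A = |(10·(-14) − (-10)·(-13)) + ((-10)·2 − (-2)·(-14)) + ((-2)·(-11) − 13·2) + (13·(-13) − 10·(-11))| = 381, so the area is 190.5.
The number of boundary lattice points is Σ gcd(|Δx|,|Δy|) = gcd(20,1) + gcd(8,16) + gcd(15,13) + gcd(3,2) = 1+8+1+1 = 11.
By Pick's theorem A = I + B/2 − 1, so I = 190.5 − 11/2 + 1 = 186.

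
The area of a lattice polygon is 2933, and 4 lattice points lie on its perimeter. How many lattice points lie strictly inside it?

2932

From Pick's theorem, I = A − B/2 + 1 = 2933 − 4/2 + 1 = 2932.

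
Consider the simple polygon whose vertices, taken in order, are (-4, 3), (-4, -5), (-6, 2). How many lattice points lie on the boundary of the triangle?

10

Along each edge there are gcd(|Δx|,|Δy|)+1 lattice points, so counting each shared vertex once the boundary has gcd(0,8) + gcd(2,7) + gcd(2,1) = 8+1+1 = 10.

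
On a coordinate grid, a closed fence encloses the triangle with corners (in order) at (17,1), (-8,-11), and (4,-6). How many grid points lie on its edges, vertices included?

Along each edge there are gcd(|Δx|,|Δy|)+1 lattice points, so counting each shared vertex once the boundary has gcd(25,12) + gcd(12,5) + gcd(13,7) = 1+1+1 = 3.

3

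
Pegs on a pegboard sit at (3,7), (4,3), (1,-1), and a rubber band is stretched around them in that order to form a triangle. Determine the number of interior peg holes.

The shoelace formula gives twice the area as |(3·3 − 4·7) + (4·(-1) − 1·3) + (1·7 − 3·(-1))| = 16, so the area is 8.
The number of boundary lattice points is Σ gcd(|Δx|,|Δy|) = gcd(1,4) + gcd(3,4) + gcd(2,8) = 1+1+2 = 4.
Pick's theorem gives I = A − B/2 + 1 = 8 − 4/2 + 1 = 7.

7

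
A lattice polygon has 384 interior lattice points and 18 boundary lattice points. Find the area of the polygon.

By Pick's theorem, A = I + B/2 − 1 = 384 + 18/2 − 1 = 392.

392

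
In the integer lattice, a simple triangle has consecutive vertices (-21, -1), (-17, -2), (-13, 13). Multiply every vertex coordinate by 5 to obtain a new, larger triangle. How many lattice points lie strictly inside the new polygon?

791

The shoelace formula gives twice the area as |[(-21)·(-2) − (-17)·(-1)] + [(-17)·13 − (-13)·(-2)] + [(-13)·(-1) − (-21)·13]| = 64, so the area is 32.
The number of boundary lattice points is Σ gcd(|Δx|,|Δy|) = gcd(4,1) + gcd(4,15) + gcd(8,14) = 1+1+2 = 4.
Scaling by 5 multiplies the area by 5² = 25 (so the new area is 800) and multiplies the boundary lattice-point count by 5, giving 20.
By Pick's theorem, the interior count of the dilated polygon is 800 − 20/2 + 1 = 791.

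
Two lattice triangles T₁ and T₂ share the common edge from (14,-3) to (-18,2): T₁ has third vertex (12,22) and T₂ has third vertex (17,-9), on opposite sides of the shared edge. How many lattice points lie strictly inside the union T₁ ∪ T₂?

477

The union is the simple quadrilateral with vertices (14,-3), (12,22), (-18,2), (17,-9) in order.
Using the shoelace formula, 2A = |(14·22 − 12·(-3)) + (12·2 − (-18)·22) + ((-18)·(-9) − 17·2) + (17·(-3) − 14·(-9))| = 967, so the area is 483.5.
The number of boundary lattice points is Σ gcd(|Δx|,|Δy|) = gcd(2,25) + gcd(30,20) + gcd(35,11) + gcd(3,6) = 1+10+1+3 = 15.
By Pick's theorem I = A − B/2 + 1 = 483.5 − 15/2 + 1 = 477.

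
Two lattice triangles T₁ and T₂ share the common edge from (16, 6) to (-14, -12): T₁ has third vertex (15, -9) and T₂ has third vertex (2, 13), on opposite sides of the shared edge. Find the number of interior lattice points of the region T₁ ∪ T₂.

The union is the simple quadrilateral with vertices (16, 6), (15, -9), (-14, -12), (2, 13) in order.
Using the shoelace formula, 2A = |[16·(-9) − 15·6] + [15·(-12) − (-14)·(-9)] + [(-14)·13 − 2·(-12)] + [2·6 − 16·13]| = 894, so the area is 447.
The number of boundary lattice points is Σ gcd(|Δx|,|Δy|) = gcd(1,15) + gcd(29,3) + gcd(16,25) + gcd(14,7) = 1+1+1+7 = 10.
By Pick's theorem I = A − B/2 + 1 = 447 − 10/2 + 1 = 443.

443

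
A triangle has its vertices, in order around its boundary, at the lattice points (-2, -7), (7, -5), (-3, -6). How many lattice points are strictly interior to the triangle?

5

The shoelace formula gives twice the area as |[(-2)·(-5) − 7·(-7)] + [7·(-6) − (-3)·(-5)] + [(-3)·(-7) − (-2)·(-6)]| = 11, so the area is 5.5.
The number of boundary lattice points is Σ gcd(|Δx|,|Δy|) = gcd(9,2) + gcd(10,1) + gcd(1,1) = 1+1+1 = 3.
Pick's theorem gives I = A − B/2 + 1 = 5.5 − 3/2 + 1 = 5.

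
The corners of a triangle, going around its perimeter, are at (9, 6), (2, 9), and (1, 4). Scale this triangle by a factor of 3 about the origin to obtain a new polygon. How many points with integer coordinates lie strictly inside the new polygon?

166

The shoelace formula gives twice the area as |[9·9 − 2·6] + [2·4 − 1·9] + [1·6 − 9·4]| = 38, so the area is 19.
Along each edge there are gcd(|Δx|,|Δy|)+1 lattice points, so counting each shared vertex once the boundary has gcd(7,3) + gcd(1,5) + gcd(8,2) = 1+1+2 = 4.
Scaling by 3 multiplies the area by 3² = 9 (so the new area is 171) and multiplies the boundary lattice-point count by 3, giving 12.
By Pick's theorem, the interior count of the dilated polygon is 171 − 12/2 + 1 = 166.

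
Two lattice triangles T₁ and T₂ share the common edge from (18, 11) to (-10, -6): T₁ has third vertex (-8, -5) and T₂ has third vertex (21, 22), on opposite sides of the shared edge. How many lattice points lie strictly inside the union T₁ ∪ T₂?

130

The union is the simple quadrilateral with vertices (18, 11), (-8, -5), (-10, -6), (21, 22) in order.
Using the shoelace formula, 2A = |[18·(-5) − (-8)·11] + [(-8)·(-6) − (-10)·(-5)] + [(-10)·22 − 21·(-6)] + [21·11 − 18·22]| = 263, so the area is 131.5.
Summing gcd(|Δx|,|Δy|) over the edges gives the boundary count: gcd(26,16) + gcd(2,1) + gcd(31,28) + gcd(3,11) = 2+1+1+1 = 5.
By Pick's theorem I = A − B/2 + 1 = 131.5 − 5/2 + 1 = 130.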